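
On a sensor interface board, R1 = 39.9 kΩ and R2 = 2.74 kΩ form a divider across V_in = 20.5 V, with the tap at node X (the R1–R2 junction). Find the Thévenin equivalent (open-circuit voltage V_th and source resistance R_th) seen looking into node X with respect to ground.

V_th ≈ 1.32 V, R_th ≈ 2.56 kΩ

V_th is the unloaded tap voltage: V_in · R2/(R1+R2) = 20.5 × 0.06426 = 1.317 V.
With V_in suppressed (replaced by a short), R_th = R1 ‖ R2 = (39.90 × 2.74)/(39.90 + 2.74) = 2.564 kΩ.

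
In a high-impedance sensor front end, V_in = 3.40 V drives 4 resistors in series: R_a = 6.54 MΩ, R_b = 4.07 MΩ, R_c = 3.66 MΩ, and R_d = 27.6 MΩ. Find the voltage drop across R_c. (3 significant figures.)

Total series resistance ΣR = 6.54 + 4.07 + 3.66 + 27.6 = 41.87 MΩ.
V = V_in · R/ΣR = 3.40 × 0.08741 = 0.2972 V.

V ≈ 0.297 V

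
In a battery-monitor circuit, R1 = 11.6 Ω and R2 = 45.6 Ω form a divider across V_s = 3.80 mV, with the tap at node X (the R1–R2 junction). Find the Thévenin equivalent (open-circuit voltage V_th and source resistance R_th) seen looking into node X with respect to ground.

V_th is the unloaded tap voltage: V_s · R2/(R1+R2) = 3.80 × 0.7972 = 3.029 mV.
Looking into X with the source shorted: R_th = R1·R2/(R1+R2) = 11.60 × 45.6/57.20 = 9.248 Ω.

V_th ≈ 3.03 mV, R_th ≈ 9.25 Ω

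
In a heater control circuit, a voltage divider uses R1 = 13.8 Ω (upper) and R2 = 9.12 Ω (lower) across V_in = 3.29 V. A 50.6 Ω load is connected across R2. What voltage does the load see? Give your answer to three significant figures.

V_out ≈ 1.18 V

R2 ‖ R_L = (9.12 × 50.6)/(9.12 + 50.6) = 7.727 Ω.
Voltage divider with the loaded lower leg: V_out = 3.29 × 7.727/(13.8 + 7.727) = 3.29 × 0.3590 = 1.181 V.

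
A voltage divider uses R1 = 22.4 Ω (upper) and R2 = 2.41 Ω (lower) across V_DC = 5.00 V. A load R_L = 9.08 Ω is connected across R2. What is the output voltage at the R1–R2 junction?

First combine the lower leg with the load: R2 ‖ R_L = 1.905 Ω.
Voltage divider with the loaded lower leg: V_out = 5.00 × 1.905/(22.4 + 1.905) = 5.00 × 0.07836 = 0.3918 V.

V_out ≈ 0.392 V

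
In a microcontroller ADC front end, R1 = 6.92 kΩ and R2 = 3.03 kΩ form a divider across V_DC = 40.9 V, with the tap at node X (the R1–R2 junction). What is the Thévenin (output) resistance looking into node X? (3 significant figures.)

R_th ≈ 2.11 kΩ

With V_DC suppressed (replaced by a short), R_th = R1 ‖ R2 = (6.920 × 3.03)/(6.920 + 3.03) = 2.107 kΩ.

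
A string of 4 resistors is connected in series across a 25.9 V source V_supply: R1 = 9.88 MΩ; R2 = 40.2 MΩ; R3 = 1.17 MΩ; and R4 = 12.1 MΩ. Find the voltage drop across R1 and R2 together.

Total series resistance ΣR = 9.88 + 40.2 + 1.17 + 12.1 = 63.35 MΩ.
R_{R1..R2} = 9.88 + 40.2 = 50.08 MΩ.
Voltage divider: V = V_supply · (50.08 / 63.35) = 25.9 × 0.7905 = 20.47 V.

V ≈ 20.5 V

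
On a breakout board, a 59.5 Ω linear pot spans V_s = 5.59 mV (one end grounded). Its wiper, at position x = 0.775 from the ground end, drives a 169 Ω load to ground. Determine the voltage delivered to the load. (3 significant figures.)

V_out ≈ 4.08 mV

The pot divides into 13.39 Ω above the wiper and 46.11 Ω below.
R_L loads the lower segment: effective lower R = 36.23 Ω.
Loaded-divider output: V_out = 5.59 × 0.7302 = 4.082 mV.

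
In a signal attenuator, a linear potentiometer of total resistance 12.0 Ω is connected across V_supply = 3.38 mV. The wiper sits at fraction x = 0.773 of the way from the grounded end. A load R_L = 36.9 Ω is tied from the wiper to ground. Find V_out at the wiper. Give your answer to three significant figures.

V_out ≈ 2.47 mV

Lower segment x·R_p = 9.276 Ω; upper segment (1−x)·R_p = 2.724 Ω.
(x·R_p) ‖ R_L = 7.413 Ω.
Loaded-divider output: V_out = 3.38 × 0.7313 = 2.472 mV.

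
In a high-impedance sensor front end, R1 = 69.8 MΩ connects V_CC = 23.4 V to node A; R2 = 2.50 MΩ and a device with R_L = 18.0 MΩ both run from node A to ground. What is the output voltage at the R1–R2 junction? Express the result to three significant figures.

R2 ‖ R_L = (2.50 × 18.0)/(2.50 + 18.0) = 2.195 MΩ.
Then V_out = V_CC · R2'/(R1 + R2') = 23.4 × 2.195/72.00 = 0.7135 V.
(Unloaded it would be 0.809 V; the load pulls it down.)

V_out ≈ 0.713 V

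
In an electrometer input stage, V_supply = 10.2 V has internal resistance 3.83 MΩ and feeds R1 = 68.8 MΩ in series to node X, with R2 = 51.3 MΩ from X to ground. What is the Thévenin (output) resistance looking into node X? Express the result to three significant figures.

R1' = 3.83 + 68.8 = 72.63 MΩ (source resistance + R1).
Looking into X with the source shorted: R_th = R1'·R2/(R1'+R2) = 72.63 × 51.3/123.9 = 30.06 MΩ.

R_th ≈ 30.1 MΩ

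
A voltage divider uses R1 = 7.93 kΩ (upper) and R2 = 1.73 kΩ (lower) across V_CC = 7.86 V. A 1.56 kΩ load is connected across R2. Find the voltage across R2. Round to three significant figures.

First combine the lower leg with the load: R2 ‖ R_L = 0.8203 kΩ.
Now apply the divider: V_out = 7.86 × 0.09375 = 0.7368 V.

V_out ≈ 0.737 V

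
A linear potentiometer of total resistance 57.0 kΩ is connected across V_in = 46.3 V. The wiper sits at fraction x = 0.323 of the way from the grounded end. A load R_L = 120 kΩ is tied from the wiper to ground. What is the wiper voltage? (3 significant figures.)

Split the track: R_lower = x·R_p = 18.41 kΩ, R_upper = (1−x)·R_p = 38.59 kΩ.
Lower segment in parallel with the load: 18.41 ‖ 120 = 15.96 kΩ.
Then V_out = V_in · 15.96/(38.59 + 15.96) = 13.55 V.
(Unloaded: V_out = x·V_in = 15.0 V.)

V_out ≈ 13.5 V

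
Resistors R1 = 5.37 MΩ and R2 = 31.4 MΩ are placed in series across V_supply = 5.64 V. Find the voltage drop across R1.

V ≈ 0.824 V

Series total: ΣR = 5.37 + 31.4 = 36.77 MΩ.
V = V_supply · R/ΣR = 5.64 × 0.1460 = 0.8237 V.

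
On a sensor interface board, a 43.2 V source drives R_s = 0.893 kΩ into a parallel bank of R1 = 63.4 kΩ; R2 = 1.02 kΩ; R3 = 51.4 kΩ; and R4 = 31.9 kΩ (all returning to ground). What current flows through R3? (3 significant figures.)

Parallel bank: R_p = 1/(1/63.4 + 1/1.02 + 1/51.4 + 1/31.9) = 0.9551 kΩ.
V_A = 43.2 × 0.9551/1.848 = 22.33 V.
I(R3) = V_A / R3 = 22.33/51.4 = 0.4344 mA.
(Equivalently: I_total = 23.37 mA, then current-divider fraction G_k/ΣG = 0.01858.)

I ≈ 0.434 mA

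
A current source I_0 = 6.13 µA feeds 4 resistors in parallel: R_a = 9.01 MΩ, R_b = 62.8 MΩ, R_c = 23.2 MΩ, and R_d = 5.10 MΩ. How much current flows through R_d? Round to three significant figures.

ΣG = 1/9.01 + 1/62.8 + 1/23.2 + 1/5.10 = 0.3661.
R_d takes the fraction G_k/ΣG = 0.1961/0.3661 = 0.5356, so I = 6.13 × 0.5356 = 3.283 µA.

I ≈ 3.28 µA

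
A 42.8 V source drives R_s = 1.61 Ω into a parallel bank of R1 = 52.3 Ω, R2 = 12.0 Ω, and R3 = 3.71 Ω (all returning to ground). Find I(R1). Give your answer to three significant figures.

Equivalent of the parallel group: R_p = 2.688 Ω.
Node voltage V_A = V_DC · R_p/(R_s + R_p) = 42.8 × 0.6254 = 26.77 V.
I(R1) = V_A / R1 = 26.77/52.3 = 0.5118 A.
(Equivalently: I_total = 9.958 A, then current-divider fraction G_k/ΣG = 0.05140.)

I ≈ 0.512 A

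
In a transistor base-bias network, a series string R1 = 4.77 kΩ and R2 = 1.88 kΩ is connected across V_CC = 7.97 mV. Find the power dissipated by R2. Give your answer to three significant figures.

The common current is I = 7.97/6.650 = 1.198 µA.
V(R2) = I·R = 2.253 mV; P = V·I = 2.253 × 1.198 = 2.700 nW.

P ≈ 2.70 nW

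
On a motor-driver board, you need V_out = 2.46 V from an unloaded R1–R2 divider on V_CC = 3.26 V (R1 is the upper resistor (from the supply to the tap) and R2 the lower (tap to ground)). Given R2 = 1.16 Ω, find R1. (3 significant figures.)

R1 ≈ 0.377 Ω

Required fraction k = V_out/V_CC = 0.7546.
So R1 = R2 · (V_CC/V_out − 1) = 1.16 × (3.26/2.46 − 1) = 1.16 × 0.3252 = 0.3772 Ω.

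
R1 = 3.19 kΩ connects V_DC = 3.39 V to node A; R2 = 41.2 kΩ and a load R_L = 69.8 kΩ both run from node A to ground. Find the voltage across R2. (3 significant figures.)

V_out ≈ 3.02 V

R2 ‖ R_L = (41.2 × 69.8)/(41.2 + 69.8) = 25.91 kΩ.
Now apply the divider: V_out = 3.39 × 0.8904 = 3.018 V.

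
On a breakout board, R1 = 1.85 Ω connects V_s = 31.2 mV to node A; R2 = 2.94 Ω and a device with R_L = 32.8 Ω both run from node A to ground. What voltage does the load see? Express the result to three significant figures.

The load sits in parallel with R2, giving an effective lower resistance R2' = R2·R_L/(R2+R_L) = 2.698 Ω.
Voltage divider with the loaded lower leg: V_out = 31.2 × 2.698/(1.85 + 2.698) = 31.2 × 0.5932 = 18.51 mV.
(Unloaded it would be 19.1 mV; the load pulls it down.)

V_out ≈ 18.5 mV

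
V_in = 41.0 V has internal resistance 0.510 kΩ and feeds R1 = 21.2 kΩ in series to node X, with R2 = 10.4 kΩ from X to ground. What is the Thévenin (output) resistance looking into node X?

R_th ≈ 7.03 kΩ

R1' = 0.510 + 21.2 = 21.71 kΩ (source resistance + R1).
Zeroing V_in shorts the top of R1' to ground, so R_th = R1' ‖ R2 = 7.032 kΩ.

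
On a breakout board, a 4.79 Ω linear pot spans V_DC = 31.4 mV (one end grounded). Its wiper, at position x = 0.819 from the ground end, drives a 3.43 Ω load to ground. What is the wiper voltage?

Lower segment x·R_p = 3.923 Ω; upper segment (1−x)·R_p = 0.8670 Ω.
(x·R_p) ‖ R_L = 1.830 Ω.
Then V_out = V_DC · 1.830/(0.8670 + 1.830) = 21.31 mV.

V_out ≈ 21.3 mV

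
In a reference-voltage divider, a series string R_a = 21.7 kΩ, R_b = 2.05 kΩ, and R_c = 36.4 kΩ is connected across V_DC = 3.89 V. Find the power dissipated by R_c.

Series current I = V_DC/ΣR = 3.89/60.15 = 0.06467 mA.
P(R_c) = I²·R_c = (0.06467)² × 36.4 = 0.1522 mW.

P ≈ 0.152 mW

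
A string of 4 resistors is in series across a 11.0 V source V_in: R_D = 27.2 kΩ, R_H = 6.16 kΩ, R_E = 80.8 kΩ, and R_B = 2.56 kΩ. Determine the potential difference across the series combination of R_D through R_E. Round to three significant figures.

ΣR = 27.2 + 6.16 + 80.8 + 2.56 = 116.7 kΩ.
R_{R_D..R_E} = 27.2 + 6.16 + 80.8 = 114.2 kΩ.
Voltage divider: V = V_in · (114.2 / 116.7) = 11.0 × 0.9781 = 10.76 V.

V ≈ 10.8 V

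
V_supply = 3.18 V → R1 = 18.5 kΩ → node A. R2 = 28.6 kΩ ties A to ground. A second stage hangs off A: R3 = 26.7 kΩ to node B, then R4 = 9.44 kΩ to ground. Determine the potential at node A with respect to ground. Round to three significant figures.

The second stage (R3 + R4 = 36.14 kΩ) loads node A in parallel with R2.
R2 ‖ (R3+R4) = 15.97 kΩ.
V_A = 3.18 × 15.97/(18.5 + 15.97) = 1.473 V.

V_A ≈ 1.47 V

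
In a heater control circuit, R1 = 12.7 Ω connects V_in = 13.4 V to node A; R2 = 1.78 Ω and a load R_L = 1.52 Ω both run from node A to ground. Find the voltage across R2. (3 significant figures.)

The load sits in parallel with R2, giving an effective lower resistance R2' = R2·R_L/(R2+R_L) = 0.8199 Ω.
Now apply the divider: V_out = 13.4 × 0.06064 = 0.8126 V.

V_out ≈ 0.813 V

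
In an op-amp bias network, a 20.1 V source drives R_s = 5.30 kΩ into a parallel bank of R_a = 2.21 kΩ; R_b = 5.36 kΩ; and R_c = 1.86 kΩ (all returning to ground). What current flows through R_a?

I ≈ 1.26 mA

Combine the parallel branches: R_p = (1/2.21 + 1/5.36 + 1/1.86)⁻¹ = 0.8498 kΩ.
Node voltage V_A = V_supply · R_p/(R_s + R_p) = 20.1 × 0.1382 = 2.778 V.
Branch current I = V_A/R_a = 2.778/2.21 = 1.257 mA.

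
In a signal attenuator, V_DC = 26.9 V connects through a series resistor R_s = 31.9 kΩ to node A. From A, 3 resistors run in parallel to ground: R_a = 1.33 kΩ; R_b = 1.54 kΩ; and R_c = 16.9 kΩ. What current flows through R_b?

Combine the parallel branches: R_p = (1/1.33 + 1/1.54 + 1/16.9)⁻¹ = 0.6847 kΩ.
Node voltage V_A = V_DC · R_p/(R_s + R_p) = 26.9 × 0.02101 = 0.5653 V.
Branch current I = V_A/R_b = 0.5653/1.54 = 0.3671 mA.
(Equivalently: I_total = 0.8255 mA, then current-divider fraction G_k/ΣG = 0.4446.)

I ≈ 0.367 mA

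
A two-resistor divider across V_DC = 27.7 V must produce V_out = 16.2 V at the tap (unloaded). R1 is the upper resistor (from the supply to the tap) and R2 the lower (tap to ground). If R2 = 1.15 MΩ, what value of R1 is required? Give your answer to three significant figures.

The divider ratio is R2/(R1+R2) = 16.2/27.7 = 0.5848.
Rearranging, R1 = R2·(1−k)/k = 1.15 × 0.7099 = 0.8164 MΩ.

R1 ≈ 0.816 MΩ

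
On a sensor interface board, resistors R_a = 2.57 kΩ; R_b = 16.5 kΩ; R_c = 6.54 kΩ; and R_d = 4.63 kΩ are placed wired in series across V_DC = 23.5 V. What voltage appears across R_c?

V ≈ 5.08 V

Series total: ΣR = 2.57 + 16.5 + 6.54 + 4.63 = 30.24 kΩ.
V = V_DC · R/ΣR = 23.5 × 0.2163 = 5.082 V.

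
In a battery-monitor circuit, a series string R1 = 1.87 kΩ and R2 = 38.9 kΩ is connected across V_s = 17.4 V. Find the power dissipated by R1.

P ≈ 0.341 mW

Series current I = V_s/ΣR = 17.4/40.77 = 0.4268 mA.
V(R1) = I·R = 0.7981 V; P = V·I = 0.7981 × 0.4268 = 0.3406 mW.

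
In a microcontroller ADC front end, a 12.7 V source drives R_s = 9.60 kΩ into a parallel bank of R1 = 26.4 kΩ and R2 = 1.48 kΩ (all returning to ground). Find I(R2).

Combine the parallel branches: R_p = (1/26.4 + 1/1.48)⁻¹ = 1.401 kΩ.
V_A by voltage divider: V_A = 12.7 × 1.401/(9.60 + 1.401) = 1.618 V.
Branch current I = V_A/R2 = 1.618/1.48 = 1.093 mA.

I ≈ 1.09 mA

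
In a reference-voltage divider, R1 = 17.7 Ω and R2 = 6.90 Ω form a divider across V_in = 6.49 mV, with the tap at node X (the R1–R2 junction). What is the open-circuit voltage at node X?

V_th ≈ 1.82 mV

Open-circuit (no load on X): V_th = V_in · R2/(R1 + R2) = 6.49 × 6.90/(17.70 + 6.90) = 1.820 mV.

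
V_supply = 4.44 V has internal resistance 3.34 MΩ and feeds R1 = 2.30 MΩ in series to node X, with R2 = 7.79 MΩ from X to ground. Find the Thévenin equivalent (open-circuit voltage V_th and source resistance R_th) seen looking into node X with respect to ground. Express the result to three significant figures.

V_th ≈ 2.58 V, R_th ≈ 3.27 MΩ

R1' = 3.34 + 2.30 = 5.640 MΩ (source resistance + R1).
With X open, the divider is unloaded: V_th = 4.44 × 7.79/13.43 = 2.575 V.
With V_supply suppressed (replaced by a short), R_th = R1' ‖ R2 = (5.640 × 7.79)/(5.640 + 7.79) = 3.271 MΩ.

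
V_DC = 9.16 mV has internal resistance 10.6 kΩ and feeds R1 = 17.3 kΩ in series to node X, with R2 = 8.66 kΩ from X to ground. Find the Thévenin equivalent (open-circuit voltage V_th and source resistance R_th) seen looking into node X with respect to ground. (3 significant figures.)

V_th ≈ 2.17 mV, R_th ≈ 6.61 kΩ

R1' = 10.6 + 17.3 = 27.90 kΩ (source resistance + R1).
With X open, the divider is unloaded: V_th = 9.16 × 8.66/36.56 = 2.170 mV.
With V_DC suppressed (replaced by a short), R_th = R1' ‖ R2 = (27.90 × 8.66)/(27.90 + 8.66) = 6.609 kΩ.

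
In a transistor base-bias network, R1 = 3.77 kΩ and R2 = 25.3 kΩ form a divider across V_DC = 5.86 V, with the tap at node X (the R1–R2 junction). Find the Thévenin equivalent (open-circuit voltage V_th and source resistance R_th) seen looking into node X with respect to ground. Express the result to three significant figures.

With X open, the divider is unloaded: V_th = 5.86 × 25.3/29.07 = 5.100 V.
With V_DC suppressed (replaced by a short), R_th = R1 ‖ R2 = (3.770 × 25.3)/(3.770 + 25.3) = 3.281 kΩ.

V_th ≈ 5.10 V, R_th ≈ 3.28 kΩ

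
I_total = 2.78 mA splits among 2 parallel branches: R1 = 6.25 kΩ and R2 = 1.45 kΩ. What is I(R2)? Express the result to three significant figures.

I ≈ 2.26 mA

For two parallel branches, I_k = I_total · (other R)/(sum of R).
So I = 2.78 × 6.25/7.700 = 2.256 mA.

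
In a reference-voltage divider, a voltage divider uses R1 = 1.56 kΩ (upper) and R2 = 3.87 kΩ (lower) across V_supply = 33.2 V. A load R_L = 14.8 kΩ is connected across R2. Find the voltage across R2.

R2 ‖ R_L = (3.87 × 14.8)/(3.87 + 14.8) = 3.068 kΩ.
Now apply the divider: V_out = 33.2 × 0.6629 = 22.01 V.
(Unloaded it would be 23.7 V; the load pulls it down.)

V_out ≈ 22.0 V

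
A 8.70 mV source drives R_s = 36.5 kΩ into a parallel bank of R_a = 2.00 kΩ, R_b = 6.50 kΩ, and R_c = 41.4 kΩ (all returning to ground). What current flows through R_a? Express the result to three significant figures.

Combine the parallel branches: R_p = (1/2.00 + 1/6.50 + 1/41.4)⁻¹ = 1.475 kΩ.
Node voltage V_A = V_CC · R_p/(R_s + R_p) = 8.70 × 0.03884 = 0.3379 mV.
I(R_a) = V_A / R_a = 0.3379/2.00 = 0.1690 µA.

I ≈ 0.169 µA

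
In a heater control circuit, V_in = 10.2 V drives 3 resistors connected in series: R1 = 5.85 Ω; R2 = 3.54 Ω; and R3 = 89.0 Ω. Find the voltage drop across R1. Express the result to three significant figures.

ΣR = 5.85 + 3.54 + 89.0 = 98.39 Ω.
Voltage divider: V = V_in · (5.850 / 98.39) = 10.2 × 0.05946 = 0.6065 V.

V ≈ 0.606 V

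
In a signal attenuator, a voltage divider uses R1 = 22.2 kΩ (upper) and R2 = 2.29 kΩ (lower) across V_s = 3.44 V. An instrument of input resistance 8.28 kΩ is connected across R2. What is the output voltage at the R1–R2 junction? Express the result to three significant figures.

V_out ≈ 0.257 V

First combine the lower leg with the load: R2 ‖ R_L = 1.794 kΩ.
Voltage divider with the loaded lower leg: V_out = 3.44 × 1.794/(22.2 + 1.794) = 3.44 × 0.07476 = 0.2572 V.
(Unloaded it would be 0.322 V; the load pulls it down.)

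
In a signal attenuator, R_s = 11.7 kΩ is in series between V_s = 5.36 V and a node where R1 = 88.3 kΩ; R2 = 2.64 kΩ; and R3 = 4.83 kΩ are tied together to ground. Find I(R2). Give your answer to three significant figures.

I ≈ 0.254 mA

Combine the parallel branches: R_p = (1/88.3 + 1/2.64 + 1/4.83)⁻¹ = 1.675 kΩ.
V_A = 5.36 × 1.675/13.37 = 0.6711 V.
Branch current I = V_A/R2 = 0.6711/2.64 = 0.2542 mA.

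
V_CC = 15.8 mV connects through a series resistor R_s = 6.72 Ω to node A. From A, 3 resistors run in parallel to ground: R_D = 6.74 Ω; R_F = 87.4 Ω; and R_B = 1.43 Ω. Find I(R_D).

I ≈ 0.346 mA

Equivalent of the parallel group: R_p = 1.164 Ω.
Node voltage V_A = V_CC · R_p/(R_s + R_p) = 15.8 × 0.1476 = 2.333 mV.
I(R_D) = V_A / R_D = 2.333/6.74 = 0.3461 mA.
(Equivalently: I_total = 2.004 mA, then current-divider fraction G_k/ΣG = 0.1727.)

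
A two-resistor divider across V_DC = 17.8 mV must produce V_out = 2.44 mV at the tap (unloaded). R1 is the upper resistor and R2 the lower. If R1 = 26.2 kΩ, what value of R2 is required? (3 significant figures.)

Required fraction k = V_out/V_DC = 0.1371.
So R2 = R1 · V_out/(V_DC − V_out) = 26.2 × 2.44/(17.8 − 2.44) = 26.2 × 0.1589 = 4.162 kΩ.

R2 ≈ 4.16 kΩ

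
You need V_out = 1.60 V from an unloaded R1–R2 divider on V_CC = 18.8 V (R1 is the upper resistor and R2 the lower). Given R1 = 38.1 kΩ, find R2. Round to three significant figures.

V_out/V_CC = R2/(R1+R2) = 0.08511.
R2 = R1 · 0.08511/(1 − 0.08511) = 3.544 kΩ.

R2 ≈ 3.54 kΩ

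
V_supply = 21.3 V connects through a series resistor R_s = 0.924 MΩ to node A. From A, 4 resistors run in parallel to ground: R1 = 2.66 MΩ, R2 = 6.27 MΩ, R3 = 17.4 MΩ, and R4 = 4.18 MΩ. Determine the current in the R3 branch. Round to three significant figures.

Equivalent of the parallel group: R_p = 1.202 MΩ.
V_A by voltage divider: V_A = 21.3 × 1.202/(0.924 + 1.202) = 12.04 V.
I(R3) = V_A / R3 = 12.04/17.4 = 0.6920 µA.
(Equivalently: I_total = 10.02 µA, then current-divider fraction G_k/ΣG = 0.06906.)

I ≈ 0.692 µA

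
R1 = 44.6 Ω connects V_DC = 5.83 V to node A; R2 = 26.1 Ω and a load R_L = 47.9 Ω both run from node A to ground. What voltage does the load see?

R2 ‖ R_L = (26.1 × 47.9)/(26.1 + 47.9) = 16.89 Ω.
Then V_out = V_DC · R2'/(R1 + R2') = 5.83 × 16.89/61.49 = 1.602 V.

V_out ≈ 1.60 V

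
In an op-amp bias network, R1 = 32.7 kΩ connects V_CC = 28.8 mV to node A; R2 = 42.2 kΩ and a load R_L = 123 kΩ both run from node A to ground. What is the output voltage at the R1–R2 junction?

V_out ≈ 14.1 mV

First combine the lower leg with the load: R2 ‖ R_L = 31.42 kΩ.
Now apply the divider: V_out = 28.8 × 0.4900 = 14.11 mV.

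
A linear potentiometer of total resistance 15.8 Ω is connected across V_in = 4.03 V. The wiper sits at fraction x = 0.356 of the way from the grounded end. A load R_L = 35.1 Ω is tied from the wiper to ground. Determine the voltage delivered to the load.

Lower segment x·R_p = 5.625 Ω; upper segment (1−x)·R_p = 10.18 Ω.
(x·R_p) ‖ R_L = 4.848 Ω.
Loaded-divider output: V_out = 4.03 × 0.3227 = 1.300 V.

V_out ≈ 1.30 V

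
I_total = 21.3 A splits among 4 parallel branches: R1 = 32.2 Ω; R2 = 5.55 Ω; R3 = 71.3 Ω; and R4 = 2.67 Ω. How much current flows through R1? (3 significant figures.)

ΣG = 1/32.2 + 1/5.55 + 1/71.3 + 1/2.67 = 0.5998.
By the current-divider rule, I = I_total · G_k/ΣG = 21.3 × 0.05178 = 1.103 A.

I ≈ 1.10 A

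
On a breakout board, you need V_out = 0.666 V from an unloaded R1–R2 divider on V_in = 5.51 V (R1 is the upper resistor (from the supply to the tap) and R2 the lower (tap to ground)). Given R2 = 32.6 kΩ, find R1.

Required fraction k = V_out/V_in = 0.1209.
R1 = R2·(1/k − 1) = 32.6 × 7.273 = 237.1 kΩ.

R1 ≈ 237 kΩ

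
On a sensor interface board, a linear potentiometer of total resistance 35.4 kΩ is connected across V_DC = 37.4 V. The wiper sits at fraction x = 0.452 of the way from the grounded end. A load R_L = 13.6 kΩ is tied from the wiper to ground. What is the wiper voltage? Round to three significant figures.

Lower segment x·R_p = 16.00 kΩ; upper segment (1−x)·R_p = 19.40 kΩ.
(x·R_p) ‖ R_L = 7.352 kΩ.
V_out = 37.4 × 7.352/(19.40 + 7.352) = 10.28 V.
(Unloaded: V_out = x·V_DC = 16.9 V.)

V_out ≈ 10.3 V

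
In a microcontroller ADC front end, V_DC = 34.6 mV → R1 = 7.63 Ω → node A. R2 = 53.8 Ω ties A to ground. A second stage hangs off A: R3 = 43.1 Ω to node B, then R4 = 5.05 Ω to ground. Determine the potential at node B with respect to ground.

Looking into the second stage from A: R3 + R4 = 48.15 Ω appears in parallel with R2.
R2 ‖ (R3+R4) = 25.41 Ω.
V_A = 34.6 × 25.41/(7.63 + 25.41) = 26.61 mV.
Then the unloaded second divider: V_B = V_A × R4/(R3+R4) = 26.61 × 0.1049 = 2.791 mV.

V_B ≈ 2.79 mV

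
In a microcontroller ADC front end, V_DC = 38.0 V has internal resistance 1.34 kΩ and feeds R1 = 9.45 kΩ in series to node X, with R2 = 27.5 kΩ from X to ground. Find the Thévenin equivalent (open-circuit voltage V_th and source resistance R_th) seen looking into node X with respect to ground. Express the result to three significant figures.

R1' = 1.34 + 9.45 = 10.79 kΩ (source resistance + R1).
V_th is the unloaded tap voltage: V_DC · R2/(R1'+R2) = 38.0 × 0.7182 = 27.29 V.
Looking into X with the source shorted: R_th = R1'·R2/(R1'+R2) = 10.79 × 27.5/38.29 = 7.749 kΩ.

V_th ≈ 27.3 V, R_th ≈ 7.75 kΩ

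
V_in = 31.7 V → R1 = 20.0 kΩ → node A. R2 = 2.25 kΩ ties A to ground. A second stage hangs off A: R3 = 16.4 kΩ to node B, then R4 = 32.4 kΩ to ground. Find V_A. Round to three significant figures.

V_A ≈ 3.08 V

The second stage (R3 + R4 = 48.80 kΩ) loads node A in parallel with R2.
Effective lower resistance at A: R2 ‖ 48.80 = 2.151 kΩ.
First divider: V_A = V_in · 2.151/(20.0 + 2.151) = 3.078 V.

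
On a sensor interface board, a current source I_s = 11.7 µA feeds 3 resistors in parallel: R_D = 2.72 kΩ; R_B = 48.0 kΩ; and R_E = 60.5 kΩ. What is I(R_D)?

ΣG = 1/2.72 + 1/48.0 + 1/60.5 = 0.4050.
R_D takes the fraction G_k/ΣG = 0.3676/0.4050 = 0.9077, so I = 11.7 × 0.9077 = 10.62 µA.

I ≈ 10.6 µA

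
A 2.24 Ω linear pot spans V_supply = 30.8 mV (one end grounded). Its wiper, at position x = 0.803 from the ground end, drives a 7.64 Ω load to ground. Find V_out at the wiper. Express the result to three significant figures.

V_out ≈ 23.6 mV

The pot divides into 0.4413 Ω above the wiper and 1.799 Ω below.
Lower segment in parallel with the load: 1.799 ‖ 7.64 = 1.456 Ω.
Loaded-divider output: V_out = 30.8 × 0.7674 = 23.64 mV.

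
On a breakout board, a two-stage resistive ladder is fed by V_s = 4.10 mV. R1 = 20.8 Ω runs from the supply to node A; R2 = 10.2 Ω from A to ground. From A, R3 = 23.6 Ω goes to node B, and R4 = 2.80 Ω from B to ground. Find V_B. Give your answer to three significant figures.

Looking into the second stage from A: R3 + R4 = 26.40 Ω appears in parallel with R2.
R2 ‖ (R3+R4) = 7.357 Ω.
So V_A = 4.10 × 0.2613 = 1.071 mV.
Stage 2 is unloaded, so V_B = V_A · R4/(R3+R4) = 1.071 × 2.80/26.40 = 0.1136 mV.

V_B ≈ 0.114 mV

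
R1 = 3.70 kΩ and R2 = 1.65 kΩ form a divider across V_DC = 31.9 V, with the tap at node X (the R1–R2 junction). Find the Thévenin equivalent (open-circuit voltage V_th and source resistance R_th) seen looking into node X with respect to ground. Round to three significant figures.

V_th is the unloaded tap voltage: V_DC · R2/(R1+R2) = 31.9 × 0.3084 = 9.838 V.
With V_DC suppressed (replaced by a short), R_th = R1 ‖ R2 = (3.700 × 1.65)/(3.700 + 1.65) = 1.141 kΩ.

V_th ≈ 9.84 V, R_th ≈ 1.14 kΩ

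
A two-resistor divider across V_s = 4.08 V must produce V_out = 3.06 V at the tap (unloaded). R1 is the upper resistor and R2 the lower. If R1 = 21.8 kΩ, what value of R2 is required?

R2 ≈ 65.4 kΩ

The divider ratio is R2/(R1+R2) = 3.06/4.08 = 0.7500.
So R2 = R1 · V_out/(V_s − V_out) = 21.8 × 3.06/(4.08 − 3.06) = 21.8 × 3.000 = 65.40 kΩ.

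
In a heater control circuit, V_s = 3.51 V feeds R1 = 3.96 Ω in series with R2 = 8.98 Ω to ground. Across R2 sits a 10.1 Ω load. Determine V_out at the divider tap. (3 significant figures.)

R2 ‖ R_L = (8.98 × 10.1)/(8.98 + 10.1) = 4.754 Ω.
Then V_out = V_s · R2'/(R1 + R2') = 3.51 × 4.754/8.714 = 1.915 V.
(Unloaded it would be 2.44 V; the load pulls it down.)

V_out ≈ 1.91 V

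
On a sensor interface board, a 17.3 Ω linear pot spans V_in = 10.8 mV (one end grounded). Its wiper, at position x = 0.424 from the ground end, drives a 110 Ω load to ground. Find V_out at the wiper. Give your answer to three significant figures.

V_out ≈ 4.41 mV

The pot divides into 9.965 Ω above the wiper and 7.335 Ω below.
R_L loads the lower segment: effective lower R = 6.877 Ω.
Then V_out = V_in · 6.877/(9.965 + 6.877) = 4.410 mV.
(Unloaded: V_out = x·V_in = 4.58 mV.)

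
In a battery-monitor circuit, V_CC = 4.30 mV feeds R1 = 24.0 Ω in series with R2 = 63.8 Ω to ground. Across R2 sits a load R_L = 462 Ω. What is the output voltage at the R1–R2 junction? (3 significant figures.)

V_out ≈ 3.01 mV

The load sits in parallel with R2, giving an effective lower resistance R2' = R2·R_L/(R2+R_L) = 56.06 Ω.
Now apply the divider: V_out = 4.30 × 0.7002 = 3.011 mV.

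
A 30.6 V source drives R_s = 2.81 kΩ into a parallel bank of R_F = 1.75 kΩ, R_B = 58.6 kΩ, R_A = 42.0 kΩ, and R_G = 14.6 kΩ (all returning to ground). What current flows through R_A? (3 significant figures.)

Equivalent of the parallel group: R_p = 1.469 kΩ.
Node voltage V_A = V_CC · R_p/(R_s + R_p) = 30.6 × 0.3433 = 10.50 V.
I(R_A) = V_A / R_A = 10.50/42.0 = 0.2501 mA.

I ≈ 0.250 mA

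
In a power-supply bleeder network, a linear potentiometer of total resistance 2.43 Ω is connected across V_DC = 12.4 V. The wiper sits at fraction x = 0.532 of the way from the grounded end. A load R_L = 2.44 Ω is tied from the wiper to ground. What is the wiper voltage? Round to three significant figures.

Lower segment x·R_p = 1.293 Ω; upper segment (1−x)·R_p = 1.137 Ω.
(x·R_p) ‖ R_L = 0.8450 Ω.
V_out = 12.4 × 0.8450/(1.137 + 0.8450) = 5.286 V.

V_out ≈ 5.29 V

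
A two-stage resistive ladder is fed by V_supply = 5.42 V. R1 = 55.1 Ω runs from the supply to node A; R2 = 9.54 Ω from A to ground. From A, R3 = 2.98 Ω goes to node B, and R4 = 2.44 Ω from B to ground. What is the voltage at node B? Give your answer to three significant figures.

The second stage (R3 + R4 = 5.420 Ω) loads node A in parallel with R2.
R2 ‖ (R3+R4) = 3.456 Ω.
First divider: V_A = V_supply · 3.456/(55.1 + 3.456) = 0.3199 V.
Stage 2 is unloaded, so V_B = V_A · R4/(R3+R4) = 0.3199 × 2.44/5.420 = 0.1440 V.

V_B ≈ 0.144 V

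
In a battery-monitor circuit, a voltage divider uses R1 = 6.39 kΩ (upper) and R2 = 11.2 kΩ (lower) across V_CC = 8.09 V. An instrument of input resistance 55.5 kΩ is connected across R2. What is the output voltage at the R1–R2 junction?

V_out ≈ 4.80 V

First combine the lower leg with the load: R2 ‖ R_L = 9.319 kΩ.
Then V_out = V_CC · R2'/(R1 + R2') = 8.09 × 9.319/15.71 = 4.799 V.
(Unloaded it would be 5.15 V; the load pulls it down.)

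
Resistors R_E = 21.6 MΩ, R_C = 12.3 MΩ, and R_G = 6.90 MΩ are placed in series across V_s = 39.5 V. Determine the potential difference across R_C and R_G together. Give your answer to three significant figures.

Total series resistance ΣR = 21.6 + 12.3 + 6.90 = 40.80 MΩ.
R_{R_C..R_G} = 12.3 + 6.90 = 19.20 MΩ.
By the voltage-divider rule, V = 39.5 × 19.20/40.80 = 18.59 V.

V ≈ 18.6 V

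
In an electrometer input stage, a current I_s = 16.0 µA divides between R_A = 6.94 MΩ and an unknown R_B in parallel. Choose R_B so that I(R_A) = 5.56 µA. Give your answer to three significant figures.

R_B ≈ 3.70 MΩ

In a two-way split, I_A/I_s = R_B/(R_A + R_B).
5.56/16.0 = R_B/(R_A + R_B) → R_B = R_A · (0.3475)/(1 − 0.3475) = 6.94 × 0.5326 = 3.696 MΩ.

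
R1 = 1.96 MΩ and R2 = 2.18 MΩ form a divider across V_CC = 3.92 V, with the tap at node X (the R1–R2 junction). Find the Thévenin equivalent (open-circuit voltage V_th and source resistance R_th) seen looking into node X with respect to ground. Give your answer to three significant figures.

Open-circuit (no load on X): V_th = V_CC · R2/(R1 + R2) = 3.92 × 2.18/(1.960 + 2.18) = 2.064 V.
With V_CC suppressed (replaced by a short), R_th = R1 ‖ R2 = (1.960 × 2.18)/(1.960 + 2.18) = 1.032 MΩ.

V_th ≈ 2.06 V, R_th ≈ 1.03 MΩ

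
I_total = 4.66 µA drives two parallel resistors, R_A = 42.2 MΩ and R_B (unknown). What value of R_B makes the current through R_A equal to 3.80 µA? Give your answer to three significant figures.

R_B ≈ 186 MΩ

In a two-way split, I_A/I_total = R_B/(R_A + R_B).
3.80/4.66 = R_B/(R_A + R_B) → R_B = R_A · (0.8155)/(1 − 0.8155) = 42.2 × 4.419 = 186.5 MΩ.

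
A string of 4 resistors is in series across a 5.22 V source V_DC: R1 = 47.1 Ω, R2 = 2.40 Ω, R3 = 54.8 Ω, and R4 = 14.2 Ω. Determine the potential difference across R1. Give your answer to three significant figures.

ΣR = 47.1 + 2.40 + 54.8 + 14.2 = 118.5 Ω.
V = V_DC · R/ΣR = 5.22 × 0.3975 = 2.075 V.

V ≈ 2.07 V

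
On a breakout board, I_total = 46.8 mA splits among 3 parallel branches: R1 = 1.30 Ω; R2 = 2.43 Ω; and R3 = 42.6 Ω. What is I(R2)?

I ≈ 16.0 mA

Conductances: ΣG = 1/1.30 + 1/2.43 + 1/42.6 = 1.204 (1/Ω).
R2 takes the fraction G_k/ΣG = 0.4115/1.204 = 0.3417, so I = 46.8 × 0.3417 = 15.99 mA.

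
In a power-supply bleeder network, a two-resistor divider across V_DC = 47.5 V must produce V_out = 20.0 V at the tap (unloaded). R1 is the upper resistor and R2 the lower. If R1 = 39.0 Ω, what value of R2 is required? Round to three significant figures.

R2 ≈ 28.4 Ω

Required fraction k = V_out/V_DC = 0.4211.
So R2 = R1 · V_out/(V_DC − V_out) = 39.0 × 20.0/(47.5 − 20.0) = 39.0 × 0.7273 = 28.36 Ω.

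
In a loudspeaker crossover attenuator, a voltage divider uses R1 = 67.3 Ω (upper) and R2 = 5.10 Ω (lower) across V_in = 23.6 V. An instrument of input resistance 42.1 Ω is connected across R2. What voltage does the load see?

V_out ≈ 1.49 V

First combine the lower leg with the load: R2 ‖ R_L = 4.549 Ω.
Then V_out = V_in · R2'/(R1 + R2') = 23.6 × 4.549/71.85 = 1.494 V.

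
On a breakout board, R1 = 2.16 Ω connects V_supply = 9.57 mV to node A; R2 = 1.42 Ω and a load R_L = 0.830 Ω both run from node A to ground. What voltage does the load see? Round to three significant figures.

V_out ≈ 1.87 mV

First combine the lower leg with the load: R2 ‖ R_L = 0.5238 Ω.
Voltage divider with the loaded lower leg: V_out = 9.57 × 0.5238/(2.16 + 0.5238) = 9.57 × 0.1952 = 1.868 mV.
(Unloaded it would be 3.80 mV; the load pulls it down.)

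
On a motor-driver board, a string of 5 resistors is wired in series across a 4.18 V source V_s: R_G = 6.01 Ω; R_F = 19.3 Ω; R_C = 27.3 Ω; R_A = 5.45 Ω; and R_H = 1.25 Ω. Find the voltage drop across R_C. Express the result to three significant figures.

Total series resistance ΣR = 6.01 + 19.3 + 27.3 + 5.45 + 1.25 = 59.31 Ω.
V = V_s · R/ΣR = 4.18 × 0.4603 = 1.924 V.

V ≈ 1.92 V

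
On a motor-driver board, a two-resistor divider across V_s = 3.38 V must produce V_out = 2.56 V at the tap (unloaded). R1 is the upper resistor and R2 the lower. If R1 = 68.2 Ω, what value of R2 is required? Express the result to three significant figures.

Required fraction k = V_out/V_s = 0.7574.
So R2 = R1 · V_out/(V_s − V_out) = 68.2 × 2.56/(3.38 − 2.56) = 68.2 × 3.122 = 212.9 Ω.

R2 ≈ 213 Ω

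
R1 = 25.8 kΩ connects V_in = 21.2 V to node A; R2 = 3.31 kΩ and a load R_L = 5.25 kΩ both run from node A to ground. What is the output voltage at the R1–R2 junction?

V_out ≈ 1.55 V

The load sits in parallel with R2, giving an effective lower resistance R2' = R2·R_L/(R2+R_L) = 2.030 kΩ.
Now apply the divider: V_out = 21.2 × 0.07295 = 1.546 V.
(Unloaded it would be 2.41 V; the load pulls it down.)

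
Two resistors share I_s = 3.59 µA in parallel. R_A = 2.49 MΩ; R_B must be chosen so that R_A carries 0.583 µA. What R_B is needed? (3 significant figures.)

R_B ≈ 0.483 MΩ

Two-branch current divider: I_A = I_s · R_B/(R_A + R_B).
With f = 0.1624, R_B = R_A · f/(1−f) = 2.49 × 0.1939 = 0.4828 MΩ.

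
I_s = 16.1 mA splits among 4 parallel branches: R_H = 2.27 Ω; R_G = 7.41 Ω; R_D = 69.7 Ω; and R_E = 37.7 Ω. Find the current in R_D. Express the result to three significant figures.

I ≈ 0.375 mA

Total conductance ΣG = 1/2.27 + 1/7.41 + 1/69.7 + 1/37.7 = 0.6164 (units of 1/Ω).
By the current-divider rule, I = I_s · G_k/ΣG = 16.1 × 0.02328 = 0.3748 mA.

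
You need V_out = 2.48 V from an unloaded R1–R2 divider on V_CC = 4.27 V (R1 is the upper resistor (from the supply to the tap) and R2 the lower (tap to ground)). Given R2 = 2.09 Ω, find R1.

R1 ≈ 1.51 Ω

Required fraction k = V_out/V_CC = 0.5808.
Rearranging, R1 = R2·(1−k)/k = 2.09 × 0.7218 = 1.509 Ω.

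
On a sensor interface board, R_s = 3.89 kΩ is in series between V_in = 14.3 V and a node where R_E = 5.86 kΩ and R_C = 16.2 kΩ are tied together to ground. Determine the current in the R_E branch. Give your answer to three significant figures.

I ≈ 1.28 mA

Combine the parallel branches: R_p = (1/5.86 + 1/16.2)⁻¹ = 4.303 kΩ.
V_A = 14.3 × 4.303/8.193 = 7.511 V.
Branch current I = V_A/R_E = 7.511/5.86 = 1.282 mA.
(Equivalently: I_total = 1.745 mA, then current-divider fraction G_k/ΣG = 0.7344.)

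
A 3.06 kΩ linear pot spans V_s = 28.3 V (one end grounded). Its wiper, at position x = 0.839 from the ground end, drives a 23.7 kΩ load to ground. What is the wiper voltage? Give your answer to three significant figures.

V_out ≈ 23.3 V

The pot divides into 0.4927 kΩ above the wiper and 2.567 kΩ below.
Lower segment in parallel with the load: 2.567 ‖ 23.7 = 2.316 kΩ.
Loaded-divider output: V_out = 28.3 × 0.8246 = 23.34 V.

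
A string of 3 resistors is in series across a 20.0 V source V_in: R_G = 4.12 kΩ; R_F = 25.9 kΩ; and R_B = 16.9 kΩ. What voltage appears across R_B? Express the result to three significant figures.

V ≈ 7.20 V

Series total: ΣR = 4.12 + 25.9 + 16.9 = 46.92 kΩ.
V = V_in · R/ΣR = 20.0 × 0.3602 = 7.204 V.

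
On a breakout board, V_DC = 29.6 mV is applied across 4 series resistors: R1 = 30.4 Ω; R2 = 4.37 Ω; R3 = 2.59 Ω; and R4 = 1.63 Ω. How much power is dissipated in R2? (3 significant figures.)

P ≈ 2.52 µW

ΣR = 38.99 Ω → I = 29.6/38.99 = 0.7592 mA.
P(R2) = I²·R2 = (0.7592)² × 4.37 = 2.519 µW.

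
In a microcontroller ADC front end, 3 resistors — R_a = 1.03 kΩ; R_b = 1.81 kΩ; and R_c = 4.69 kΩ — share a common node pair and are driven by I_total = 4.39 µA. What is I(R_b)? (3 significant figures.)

I ≈ 1.40 µA

ΣG = 1/1.03 + 1/1.81 + 1/4.69 = 1.737.
Current divider: I(R_b) = I_total · G_k/ΣG = 4.39 × (0.5525/1.737) = 4.39 × 0.3181 = 1.397 µA.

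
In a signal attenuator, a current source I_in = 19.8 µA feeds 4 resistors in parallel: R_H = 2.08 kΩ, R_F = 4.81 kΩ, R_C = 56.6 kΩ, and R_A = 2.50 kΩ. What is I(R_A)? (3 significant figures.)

I ≈ 7.16 µA

Conductances: ΣG = 1/2.08 + 1/4.81 + 1/56.6 + 1/2.50 = 1.106 (1/kΩ).
Current divider: I(R_A) = I_in · G_k/ΣG = 19.8 × (0.4000/1.106) = 19.8 × 0.3616 = 7.159 µA.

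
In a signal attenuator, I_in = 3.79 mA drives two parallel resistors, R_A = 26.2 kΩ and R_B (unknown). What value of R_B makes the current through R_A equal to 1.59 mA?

R_B ≈ 18.9 kΩ

In a two-way split, I_A/I_in = R_B/(R_A + R_B).
1.59/3.79 = R_B/(R_A + R_B) → R_B = R_A · (0.4195)/(1 − 0.4195) = 26.2 × 0.7227 = 18.94 kΩ.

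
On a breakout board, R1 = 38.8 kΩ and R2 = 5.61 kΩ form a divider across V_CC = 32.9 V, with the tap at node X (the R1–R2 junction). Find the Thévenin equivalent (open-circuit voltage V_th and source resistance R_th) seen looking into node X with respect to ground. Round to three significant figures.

V_th ≈ 4.16 V, R_th ≈ 4.90 kΩ

V_th is the unloaded tap voltage: V_CC · R2/(R1+R2) = 32.9 × 0.1263 = 4.156 V.
With V_CC suppressed (replaced by a short), R_th = R1 ‖ R2 = (38.80 × 5.61)/(38.80 + 5.61) = 4.901 kΩ.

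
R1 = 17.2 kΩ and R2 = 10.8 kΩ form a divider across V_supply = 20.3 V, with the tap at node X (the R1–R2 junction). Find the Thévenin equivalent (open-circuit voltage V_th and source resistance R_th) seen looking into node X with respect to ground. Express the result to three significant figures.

V_th is the unloaded tap voltage: V_supply · R2/(R1+R2) = 20.3 × 0.3857 = 7.830 V.
Zeroing V_supply shorts the top of R1 to ground, so R_th = R1 ‖ R2 = 6.634 kΩ.

V_th ≈ 7.83 V, R_th ≈ 6.63 kΩ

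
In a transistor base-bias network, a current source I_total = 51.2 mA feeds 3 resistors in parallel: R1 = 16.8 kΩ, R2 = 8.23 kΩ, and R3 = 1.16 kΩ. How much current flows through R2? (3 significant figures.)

ΣG = 1/16.8 + 1/8.23 + 1/1.16 = 1.043.
By the current-divider rule, I = I_total · G_k/ΣG = 51.2 × 0.1165 = 5.964 mA.

I ≈ 5.96 mA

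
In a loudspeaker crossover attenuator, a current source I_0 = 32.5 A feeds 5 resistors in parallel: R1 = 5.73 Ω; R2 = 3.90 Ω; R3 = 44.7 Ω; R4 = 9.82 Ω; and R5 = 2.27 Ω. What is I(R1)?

Conductances: ΣG = 1/5.73 + 1/3.90 + 1/44.7 + 1/9.82 + 1/2.27 = 0.9957 (1/Ω).
By the current-divider rule, I = I_0 · G_k/ΣG = 32.5 × 0.1753 = 5.697 A.

I ≈ 5.70 A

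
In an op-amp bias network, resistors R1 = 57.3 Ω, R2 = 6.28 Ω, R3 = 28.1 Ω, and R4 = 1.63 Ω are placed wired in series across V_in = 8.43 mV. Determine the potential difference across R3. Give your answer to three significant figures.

Total series resistance ΣR = 57.3 + 6.28 + 28.1 + 1.63 = 93.31 Ω.
By the voltage-divider rule, V = 8.43 × 28.10/93.31 = 2.539 mV.

V ≈ 2.54 mV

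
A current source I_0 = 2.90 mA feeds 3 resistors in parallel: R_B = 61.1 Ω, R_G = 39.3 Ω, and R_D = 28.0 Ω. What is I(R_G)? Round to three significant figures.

ΣG = 1/61.1 + 1/39.3 + 1/28.0 = 0.07753.
By the current-divider rule, I = I_0 · G_k/ΣG = 2.90 × 0.3282 = 0.9518 mA.

I ≈ 0.952 mA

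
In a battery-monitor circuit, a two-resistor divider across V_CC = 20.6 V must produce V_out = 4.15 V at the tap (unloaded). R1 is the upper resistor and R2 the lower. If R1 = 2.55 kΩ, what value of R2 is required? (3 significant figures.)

R2 ≈ 0.643 kΩ

V_out/V_CC = R2/(R1+R2) = 0.2015.
Rearranging, R2 = R1·k/(1−k) = 2.55 × 0.2523 = 0.6433 kΩ.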